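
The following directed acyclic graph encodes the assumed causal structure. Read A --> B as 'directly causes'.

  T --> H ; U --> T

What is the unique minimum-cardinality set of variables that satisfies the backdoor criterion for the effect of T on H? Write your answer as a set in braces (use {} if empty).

{}

Variables eligible for adjustment (non-descendants of T, excluding T and H): {U}.
Backdoor paths from T to H:
  (none)
With no backdoor paths the empty set already satisfies the criterion, and it is trivially minimal.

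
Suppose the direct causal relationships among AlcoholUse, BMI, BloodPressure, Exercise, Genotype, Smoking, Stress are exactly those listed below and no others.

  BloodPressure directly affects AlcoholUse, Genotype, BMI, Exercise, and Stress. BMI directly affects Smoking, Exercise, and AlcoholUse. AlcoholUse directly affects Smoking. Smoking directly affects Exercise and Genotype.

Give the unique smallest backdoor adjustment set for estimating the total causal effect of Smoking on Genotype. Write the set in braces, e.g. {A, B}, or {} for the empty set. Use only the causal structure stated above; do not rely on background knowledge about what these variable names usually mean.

Variables eligible for adjustment (non-descendants of Smoking, excluding Smoking and Genotype): {AlcoholUse, BMI, BloodPressure, Stress}.
Backdoor paths from Smoking to Genotype:
  P1: Smoking <- BMI <- BloodPressure -> Genotype
  P2: Smoking <- BMI -> AlcoholUse <- BloodPressure -> Genotype
  P3: Smoking <- BMI -> Exercise <- BloodPressure -> Genotype
  P4: Smoking <- AlcoholUse <- BloodPressure -> Genotype
  P5: Smoking <- AlcoholUse <- BMI <- BloodPressure -> Genotype
  P6: Smoking <- AlcoholUse <- BMI -> Exercise <- BloodPressure -> Genotype
The empty set is not sufficient: P1 (Smoking <- BMI <- BloodPressure -> Genotype) has no collider blocking it and no conditioned non-collider, so it is open.
Try {BloodPressure}:
  P1: blocked at fork node BloodPressure ∈ conditioning set.
  P2: blocked at collider AlcoholUse (neither it nor any descendant is in the conditioning set).
  P3: blocked at collider Exercise (neither it nor any descendant is in the conditioning set).
  P4: blocked at fork node BloodPressure ∈ conditioning set.
  P5: blocked at fork node BloodPressure ∈ conditioning set.
  P6: blocked at collider Exercise (neither it nor any descendant is in the conditioning set).
{BloodPressure} contains no descendant of Smoking and blocks every backdoor path.
No other singleton works — e.g. {BMI} leaves P4 open — so {BloodPressure} is the unique smallest valid adjustment set.

{BloodPressure}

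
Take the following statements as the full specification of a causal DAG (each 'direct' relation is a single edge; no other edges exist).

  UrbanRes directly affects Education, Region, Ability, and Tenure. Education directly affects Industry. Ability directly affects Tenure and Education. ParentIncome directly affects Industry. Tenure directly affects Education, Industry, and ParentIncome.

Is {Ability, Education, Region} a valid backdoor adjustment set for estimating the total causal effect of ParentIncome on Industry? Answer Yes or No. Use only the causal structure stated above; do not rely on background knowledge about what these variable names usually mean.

No

Backdoor paths from ParentIncome to Industry (paths whose first edge points into ParentIncome):
  P1: ParentIncome <- Tenure <- UrbanRes -> Ability -> Education -> Industry
  P2: ParentIncome <- Tenure <- UrbanRes -> Education -> Industry
  P3: ParentIncome <- Tenure <- Ability <- UrbanRes -> Education -> Industry
  P4: ParentIncome <- Tenure <- Ability -> Education -> Industry
  P5: ParentIncome <- Tenure -> Education -> Industry
  P6: ParentIncome <- Tenure -> Industry
Condition 1 (no descendant of ParentIncome in the set): holds — descendants of ParentIncome are {Industry}; none are in {Ability, Education, Region}.
Condition 2 (every backdoor path blocked by {Ability, Education, Region}):
  P1: blocked at chain node Ability ∈ conditioning set.
  P2: blocked at chain node Education ∈ conditioning set.
  P3: blocked at chain node Ability ∈ conditioning set.
  P4: blocked at fork node Ability ∈ conditioning set.
  P5: blocked at chain node Education ∈ conditioning set.
  P6: open — no interior node is in the conditioning set.
{Ability, Education, Region} does not satisfy the backdoor criterion.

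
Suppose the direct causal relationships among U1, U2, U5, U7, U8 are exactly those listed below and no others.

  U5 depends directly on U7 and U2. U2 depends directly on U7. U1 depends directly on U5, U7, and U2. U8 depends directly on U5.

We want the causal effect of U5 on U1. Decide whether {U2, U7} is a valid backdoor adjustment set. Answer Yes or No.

Yes

Backdoor paths from U5 to U1 (paths whose first edge points into U5):
  P1: U5 <- U7 -> U2 -> U1
  P2: U5 <- U7 -> U1
  P3: U5 <- U2 <- U7 -> U1
  P4: U5 <- U2 -> U1
Condition 1 (no descendant of U5 in the set): holds — descendants of U5 are {U1, U8}; none are in {U2, U7}.
Condition 2 (every backdoor path blocked by {U2, U7}):
  P1: blocked at fork node U7 ∈ conditioning set.
  P2: blocked at fork node U7 ∈ conditioning set.
  P3: blocked at chain node U2 ∈ conditioning set.
  P4: blocked at fork node U2 ∈ conditioning set.
{U2, U7} satisfies the backdoor criterion.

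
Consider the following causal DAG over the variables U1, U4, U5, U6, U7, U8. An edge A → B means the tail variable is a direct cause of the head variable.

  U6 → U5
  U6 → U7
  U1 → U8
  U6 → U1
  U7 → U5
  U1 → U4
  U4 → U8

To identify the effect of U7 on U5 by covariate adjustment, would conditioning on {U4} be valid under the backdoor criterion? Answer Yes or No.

Backdoor paths from U7 to U5 (paths whose first edge points into U7):
  P1: U7 <- U6 -> U5
Condition 1 (no descendant of U7 in the set): holds — descendants of U7 are {U5}; none are in {U4}.
Condition 2 (every backdoor path blocked by {U4}):
  P1: open — no interior node is in the conditioning set.
{U4} does not satisfy the backdoor criterion.

No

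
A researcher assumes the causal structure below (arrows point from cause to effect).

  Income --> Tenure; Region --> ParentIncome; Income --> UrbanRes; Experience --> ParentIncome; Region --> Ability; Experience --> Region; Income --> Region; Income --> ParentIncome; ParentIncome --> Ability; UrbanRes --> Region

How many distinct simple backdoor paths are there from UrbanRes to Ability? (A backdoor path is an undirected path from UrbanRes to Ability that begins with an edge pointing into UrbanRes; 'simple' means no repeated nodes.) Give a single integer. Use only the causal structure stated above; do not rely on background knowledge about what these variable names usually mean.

A backdoor path from UrbanRes to Ability is any simple undirected path whose first edge points into UrbanRes (i.e. leaves UrbanRes via a parent).
Parents of UrbanRes: {Income}.
Enumerating:
  P1: UrbanRes <- Income -> Region <- Experience -> ParentIncome -> Ability
  P2: UrbanRes <- Income -> Region -> ParentIncome -> Ability
  P3: UrbanRes <- Income -> Region -> Ability
  P4: UrbanRes <- Income -> ParentIncome <- Experience -> Region -> Ability
  P5: UrbanRes <- Income -> ParentIncome <- Region -> Ability
  P6: UrbanRes <- Income -> ParentIncome -> Ability
That exhausts the simple backdoor paths. Count: 6.

6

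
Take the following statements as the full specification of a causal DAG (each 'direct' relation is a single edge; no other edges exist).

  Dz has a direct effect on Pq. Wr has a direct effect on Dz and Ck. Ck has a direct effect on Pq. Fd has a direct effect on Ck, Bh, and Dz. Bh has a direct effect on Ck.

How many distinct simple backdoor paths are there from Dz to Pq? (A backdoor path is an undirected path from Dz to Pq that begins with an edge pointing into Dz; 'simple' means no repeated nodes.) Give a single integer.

A backdoor path from Dz to Pq is any simple undirected path whose first edge points into Dz (i.e. leaves Dz via a parent).
Parents of Dz: {Fd, Wr}.
Enumerating:
  P1: Dz <- Wr -> Ck -> Pq
  P2: Dz <- Fd -> Bh -> Ck -> Pq
  P3: Dz <- Fd -> Ck -> Pq
That exhausts the simple backdoor paths. Count: 3.

3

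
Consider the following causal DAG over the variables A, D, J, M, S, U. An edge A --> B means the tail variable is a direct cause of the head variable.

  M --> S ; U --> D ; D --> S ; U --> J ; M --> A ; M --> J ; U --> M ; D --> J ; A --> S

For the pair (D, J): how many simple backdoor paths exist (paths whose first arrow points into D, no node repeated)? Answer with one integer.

2

A backdoor path from D to J is any simple undirected path whose first edge points into D (i.e. leaves D via a parent).
Parents of D: {U}.
Enumerating:
  P1: D <- U -> M -> J
  P2: D <- U -> J
That exhausts the simple backdoor paths. Count: 2.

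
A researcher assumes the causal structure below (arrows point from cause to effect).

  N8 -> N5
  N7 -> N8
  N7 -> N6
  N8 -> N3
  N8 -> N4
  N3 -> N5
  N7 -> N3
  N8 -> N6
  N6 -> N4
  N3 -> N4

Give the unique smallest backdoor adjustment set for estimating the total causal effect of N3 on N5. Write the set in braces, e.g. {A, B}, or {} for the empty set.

{N8}

Variables eligible for adjustment (non-descendants of N3, excluding N3 and N5): {N6, N7, N8}.
Backdoor paths from N3 to N5:
  P1: N3 <- N7 -> N8 -> N5
  P2: N3 <- N7 -> N6 <- N8 -> N5
  P3: N3 <- N7 -> N6 -> N4 <- N8 -> N5
  P4: N3 <- N8 -> N5
The empty set is not sufficient: P1 (N3 <- N7 -> N8 -> N5) has no collider blocking it and no conditioned non-collider, so it is open.
Try {N8}:
  P1: blocked at chain node N8 ∈ conditioning set.
  P2: blocked at collider N6 (neither it nor any descendant is in the conditioning set).
  P3: blocked at collider N4 (neither it nor any descendant is in the conditioning set).
  P4: blocked at fork node N8 ∈ conditioning set.
{N8} contains no descendant of N3 and blocks every backdoor path.
No other singleton works — e.g. {N7} leaves P4 open — so {N8} is the unique smallest valid adjustment set.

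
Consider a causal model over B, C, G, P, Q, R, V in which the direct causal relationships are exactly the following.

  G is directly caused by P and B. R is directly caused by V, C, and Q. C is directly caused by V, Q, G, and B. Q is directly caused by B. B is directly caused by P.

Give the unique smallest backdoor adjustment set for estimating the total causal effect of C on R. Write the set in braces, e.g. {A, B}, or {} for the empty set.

{Q, V}

Variables eligible for adjustment (non-descendants of C, excluding C and R): {B, G, P, Q, V}.
Backdoor paths from C to R:
  P1: C <- B -> Q -> R
  P2: C <- G <- P -> B -> Q -> R
  P3: C <- G <- B -> Q -> R
  P4: C <- Q -> R
  P5: C <- V -> R
The empty set is not sufficient: P1 (C <- B -> Q -> R) has no collider blocking it and no conditioned non-collider, so it is open.
Try {Q, V}:
  P1: blocked at chain node Q ∈ conditioning set.
  P2: blocked at chain node Q ∈ conditioning set.
  P3: blocked at chain node Q ∈ conditioning set.
  P4: blocked at fork node Q ∈ conditioning set.
  P5: blocked at fork node V ∈ conditioning set.
{Q, V} contains no descendant of C and blocks every backdoor path.
Every element of {Q, V} is needed (dropping Q leaves P1 open; dropping V leaves P5 open), so no proper subset is valid.
Among all size-2 subsets of the eligible variables, only {Q, V} blocks every backdoor path, so it is the unique smallest valid adjustment set.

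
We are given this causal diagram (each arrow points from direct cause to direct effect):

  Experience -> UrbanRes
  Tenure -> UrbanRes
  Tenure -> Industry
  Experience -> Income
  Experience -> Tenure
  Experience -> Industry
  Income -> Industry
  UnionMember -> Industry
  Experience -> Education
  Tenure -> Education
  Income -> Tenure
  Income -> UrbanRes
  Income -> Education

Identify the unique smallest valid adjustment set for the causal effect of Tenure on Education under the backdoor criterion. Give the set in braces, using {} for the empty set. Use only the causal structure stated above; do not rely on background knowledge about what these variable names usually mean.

Variables eligible for adjustment (non-descendants of Tenure, excluding Tenure and Education): {Experience, Income, UnionMember}.
Backdoor paths from Tenure to Education:
  P1: Tenure <- Experience -> Income -> Education
  P2: Tenure <- Experience -> UrbanRes <- Income -> Education
  P3: Tenure <- Experience -> Education
  P4: Tenure <- Experience -> Industry <- Income -> Education
  P5: Tenure <- Income <- Experience -> Education
  P6: Tenure <- Income -> UrbanRes <- Experience -> Education
  P7: Tenure <- Income -> Education
  P8: Tenure <- Income -> Industry <- Experience -> Education
The empty set is not sufficient: P1 (Tenure <- Experience -> Income -> Education) has no collider blocking it and no conditioned non-collider, so it is open.
Try {Experience, Income}:
  P1: blocked at fork node Experience ∈ conditioning set.
  P2: blocked at fork node Experience ∈ conditioning set.
  P3: blocked at fork node Experience ∈ conditioning set.
  P4: blocked at fork node Experience ∈ conditioning set.
  P5: blocked at chain node Income ∈ conditioning set.
  P6: blocked at fork node Income ∈ conditioning set.
  P7: blocked at fork node Income ∈ conditioning set.
  P8: blocked at fork node Income ∈ conditioning set.
{Experience, Income} contains no descendant of Tenure and blocks every backdoor path.
Every element of {Experience, Income} is needed (dropping Experience leaves P3 open; dropping Income leaves P7 open), so no proper subset is valid.
Among all size-2 subsets of the eligible variables, only {Experience, Income} blocks every backdoor path, so it is the unique smallest valid adjustment set.

{Experience, Income}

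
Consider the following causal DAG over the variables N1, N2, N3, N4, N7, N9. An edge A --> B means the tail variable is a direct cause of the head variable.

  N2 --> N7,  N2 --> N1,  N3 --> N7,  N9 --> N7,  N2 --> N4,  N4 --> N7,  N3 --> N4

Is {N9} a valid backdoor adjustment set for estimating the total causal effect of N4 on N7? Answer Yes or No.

Backdoor paths from N4 to N7 (paths whose first edge points into N4):
  P1: N4 <- N3 -> N7
  P2: N4 <- N2 -> N7
Condition 1 (no descendant of N4 in the set): holds — descendants of N4 are {N7}; none are in {N9}.
Condition 2 (every backdoor path blocked by {N9}):
  P1: open — no interior node is in the conditioning set.
  P2: open — no interior node is in the conditioning set.
{N9} does not satisfy the backdoor criterion.

No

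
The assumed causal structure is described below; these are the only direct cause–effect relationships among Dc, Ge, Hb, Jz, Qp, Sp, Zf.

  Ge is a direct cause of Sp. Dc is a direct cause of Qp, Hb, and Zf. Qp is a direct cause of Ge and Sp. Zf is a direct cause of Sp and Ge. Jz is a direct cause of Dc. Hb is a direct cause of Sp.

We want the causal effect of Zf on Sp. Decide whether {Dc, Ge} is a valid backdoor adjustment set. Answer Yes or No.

No

Backdoor paths from Zf to Sp (paths whose first edge points into Zf):
  P1: Zf <- Dc -> Qp -> Ge -> Sp
  P2: Zf <- Dc -> Qp -> Sp
  P3: Zf <- Dc -> Hb -> Sp
Condition 1 (no descendant of Zf in the set): FAILS — Ge is a descendant of Zf.
Condition 2 (every backdoor path blocked by {Dc, Ge}):
  P1: blocked at fork node Dc ∈ conditioning set.
  P2: blocked at fork node Dc ∈ conditioning set.
  P3: blocked at fork node Dc ∈ conditioning set.
{Dc, Ge} does not satisfy the backdoor criterion.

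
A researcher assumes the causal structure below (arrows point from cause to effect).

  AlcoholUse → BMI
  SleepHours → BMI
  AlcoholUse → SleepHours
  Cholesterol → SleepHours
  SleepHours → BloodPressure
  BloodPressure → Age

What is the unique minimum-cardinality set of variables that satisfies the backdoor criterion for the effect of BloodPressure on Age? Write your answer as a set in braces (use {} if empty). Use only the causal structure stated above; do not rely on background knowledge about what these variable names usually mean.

{}

Variables eligible for adjustment (non-descendants of BloodPressure, excluding BloodPressure and Age): {AlcoholUse, BMI, Cholesterol, SleepHours}.
Backdoor paths from BloodPressure to Age:
  (none)
With no backdoor paths the empty set already satisfies the criterion, and it is trivially minimal.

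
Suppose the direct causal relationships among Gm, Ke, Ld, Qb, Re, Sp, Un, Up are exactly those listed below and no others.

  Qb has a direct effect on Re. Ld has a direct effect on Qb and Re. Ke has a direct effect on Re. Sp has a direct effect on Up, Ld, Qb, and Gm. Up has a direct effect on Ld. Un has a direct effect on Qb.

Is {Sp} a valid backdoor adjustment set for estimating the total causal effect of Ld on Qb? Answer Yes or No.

Yes

Backdoor paths from Ld to Qb (paths whose first edge points into Ld):
  P1: Ld <- Sp -> Qb
  P2: Ld <- Up <- Sp -> Qb
Condition 1 (no descendant of Ld in the set): holds — descendants of Ld are {Qb, Re}; none are in {Sp}.
Condition 2 (every backdoor path blocked by {Sp}):
  P1: blocked at fork node Sp ∈ conditioning set.
  P2: blocked at fork node Sp ∈ conditioning set.
{Sp} satisfies the backdoor criterion.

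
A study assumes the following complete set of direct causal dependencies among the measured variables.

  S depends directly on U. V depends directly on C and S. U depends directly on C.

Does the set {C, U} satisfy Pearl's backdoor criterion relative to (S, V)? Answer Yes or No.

Backdoor paths from S to V (paths whose first edge points into S):
  P1: S <- U <- C -> V
Condition 1 (no descendant of S in the set): holds — descendants of S are {V}; none are in {C, U}.
Condition 2 (every backdoor path blocked by {C, U}):
  P1: blocked at chain node U ∈ conditioning set.
{C, U} satisfies the backdoor criterion.

Yes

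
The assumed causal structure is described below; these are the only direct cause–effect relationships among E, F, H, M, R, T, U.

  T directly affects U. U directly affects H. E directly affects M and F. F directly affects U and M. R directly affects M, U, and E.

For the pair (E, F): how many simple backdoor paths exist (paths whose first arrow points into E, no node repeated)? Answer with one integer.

2

A backdoor path from E to F is any simple undirected path whose first edge points into E (i.e. leaves E via a parent).
Parents of E: {R}.
Enumerating:
  P1: E <- R -> M <- F
  P2: E <- R -> U <- F
That exhausts the simple backdoor paths. Count: 2.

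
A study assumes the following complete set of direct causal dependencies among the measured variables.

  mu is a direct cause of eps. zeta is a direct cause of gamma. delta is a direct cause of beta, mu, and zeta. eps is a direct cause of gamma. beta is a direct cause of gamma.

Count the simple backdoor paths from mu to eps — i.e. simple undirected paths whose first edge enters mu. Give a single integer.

2

A backdoor path from mu to eps is any simple undirected path whose first edge points into mu (i.e. leaves mu via a parent).
Parents of mu: {delta}.
Enumerating:
  P1: mu <- delta -> zeta -> gamma <- eps
  P2: mu <- delta -> beta -> gamma <- eps
That exhausts the simple backdoor paths. Count: 2.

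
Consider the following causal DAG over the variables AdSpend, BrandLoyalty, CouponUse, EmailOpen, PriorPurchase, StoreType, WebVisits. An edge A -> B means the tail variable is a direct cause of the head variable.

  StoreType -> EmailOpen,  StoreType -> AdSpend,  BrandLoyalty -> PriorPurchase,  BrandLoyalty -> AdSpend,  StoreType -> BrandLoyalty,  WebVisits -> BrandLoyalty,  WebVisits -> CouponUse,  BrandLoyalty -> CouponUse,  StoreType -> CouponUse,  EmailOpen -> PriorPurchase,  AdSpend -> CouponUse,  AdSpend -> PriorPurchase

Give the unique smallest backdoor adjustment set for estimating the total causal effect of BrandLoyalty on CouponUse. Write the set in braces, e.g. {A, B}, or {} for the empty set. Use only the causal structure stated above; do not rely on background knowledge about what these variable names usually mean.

{StoreType, WebVisits}

Variables eligible for adjustment (non-descendants of BrandLoyalty, excluding BrandLoyalty and CouponUse): {EmailOpen, StoreType, WebVisits}.
Backdoor paths from BrandLoyalty to CouponUse:
  P1: BrandLoyalty <- WebVisits -> CouponUse
  P2: BrandLoyalty <- StoreType -> EmailOpen -> PriorPurchase <- AdSpend -> CouponUse
  P3: BrandLoyalty <- StoreType -> AdSpend -> CouponUse
  P4: BrandLoyalty <- StoreType -> CouponUse
The empty set is not sufficient: P1 (BrandLoyalty <- WebVisits -> CouponUse) has no collider blocking it and no conditioned non-collider, so it is open.
Try {StoreType, WebVisits}:
  P1: blocked at fork node WebVisits ∈ conditioning set.
  P2: blocked at fork node StoreType ∈ conditioning set.
  P3: blocked at fork node StoreType ∈ conditioning set.
  P4: blocked at fork node StoreType ∈ conditioning set.
{StoreType, WebVisits} contains no descendant of BrandLoyalty and blocks every backdoor path.
Every element of {StoreType, WebVisits} is needed (dropping StoreType leaves P3 open; dropping WebVisits leaves P1 open), so no proper subset is valid.
Among all size-2 subsets of the eligible variables, only {StoreType, WebVisits} blocks every backdoor path, so it is the unique smallest valid adjustment set.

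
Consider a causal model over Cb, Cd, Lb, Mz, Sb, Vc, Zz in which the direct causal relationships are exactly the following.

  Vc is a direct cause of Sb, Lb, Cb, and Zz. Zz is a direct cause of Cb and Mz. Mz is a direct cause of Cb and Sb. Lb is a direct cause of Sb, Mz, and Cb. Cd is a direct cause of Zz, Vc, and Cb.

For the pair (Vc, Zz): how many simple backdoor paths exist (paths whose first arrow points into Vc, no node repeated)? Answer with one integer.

A backdoor path from Vc to Zz is any simple undirected path whose first edge points into Vc (i.e. leaves Vc via a parent).
Parents of Vc: {Cd}.
Enumerating:
  P1: Vc <- Cd -> Zz
  P2: Vc <- Cd -> Cb <- Zz
  P3: Vc <- Cd -> Cb <- Lb -> Mz <- Zz
  P4: Vc <- Cd -> Cb <- Lb -> Sb <- Mz <- Zz
  P5: Vc <- Cd -> Cb <- Mz <- Zz
That exhausts the simple backdoor paths. Count: 5.

5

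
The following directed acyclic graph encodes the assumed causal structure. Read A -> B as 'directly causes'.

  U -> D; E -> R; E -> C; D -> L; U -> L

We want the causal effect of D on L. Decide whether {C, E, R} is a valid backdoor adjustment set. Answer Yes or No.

Backdoor paths from D to L (paths whose first edge points into D):
  P1: D <- U -> L
Condition 1 (no descendant of D in the set): holds — descendants of D are {L}; none are in {C, E, R}.
Condition 2 (every backdoor path blocked by {C, E, R}):
  P1: open — no interior node is in the conditioning set.
{C, E, R} does not satisfy the backdoor criterion.

No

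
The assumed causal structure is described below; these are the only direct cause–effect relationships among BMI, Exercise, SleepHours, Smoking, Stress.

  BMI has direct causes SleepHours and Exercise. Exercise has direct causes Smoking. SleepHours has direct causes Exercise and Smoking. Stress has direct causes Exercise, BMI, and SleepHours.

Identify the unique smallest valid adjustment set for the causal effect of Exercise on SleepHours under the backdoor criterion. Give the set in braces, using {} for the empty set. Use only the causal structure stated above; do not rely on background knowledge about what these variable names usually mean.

Variables eligible for adjustment (non-descendants of Exercise, excluding Exercise and SleepHours): {Smoking}.
Backdoor paths from Exercise to SleepHours:
  P1: Exercise <- Smoking -> SleepHours
The empty set is not sufficient: P1 (Exercise <- Smoking -> SleepHours) has no collider blocking it and no conditioned non-collider, so it is open.
Try {Smoking}:
  P1: blocked at fork node Smoking ∈ conditioning set.
{Smoking} contains no descendant of Exercise and blocks every backdoor path.
{Smoking} is the unique smallest valid adjustment set.

{Smoking}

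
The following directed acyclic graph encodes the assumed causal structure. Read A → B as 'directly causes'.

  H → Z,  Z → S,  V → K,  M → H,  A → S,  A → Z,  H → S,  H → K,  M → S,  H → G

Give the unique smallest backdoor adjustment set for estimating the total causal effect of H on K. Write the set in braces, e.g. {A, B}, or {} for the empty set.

Variables eligible for adjustment (non-descendants of H, excluding H and K): {A, M, V}.
Backdoor paths from H to K:
  (none)
With no backdoor paths the empty set already satisfies the criterion, and it is trivially minimal.

{}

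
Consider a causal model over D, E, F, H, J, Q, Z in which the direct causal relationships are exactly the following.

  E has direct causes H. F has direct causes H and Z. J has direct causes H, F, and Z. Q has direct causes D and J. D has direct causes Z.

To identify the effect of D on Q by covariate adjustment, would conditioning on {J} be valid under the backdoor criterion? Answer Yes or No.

Backdoor paths from D to Q (paths whose first edge points into D):
  P1: D <- Z -> F <- H -> J -> Q
  P2: D <- Z -> F -> J -> Q
  P3: D <- Z -> J -> Q
Condition 1 (no descendant of D in the set): holds — descendants of D are {Q}; none are in {J}.
Condition 2 (every backdoor path blocked by {J}):
  P1: blocked at chain node J ∈ conditioning set.
  P2: blocked at chain node J ∈ conditioning set.
  P3: blocked at chain node J ∈ conditioning set.
{J} satisfies the backdoor criterion.

Yes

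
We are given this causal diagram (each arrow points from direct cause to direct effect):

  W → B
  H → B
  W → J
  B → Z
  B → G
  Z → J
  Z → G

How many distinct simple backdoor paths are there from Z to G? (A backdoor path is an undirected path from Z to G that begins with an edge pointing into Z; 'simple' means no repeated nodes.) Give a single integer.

A backdoor path from Z to G is any simple undirected path whose first edge points into Z (i.e. leaves Z via a parent).
Parents of Z: {B}.
Enumerating:
  P1: Z <- B -> G
That exhausts the simple backdoor paths. Count: 1.

1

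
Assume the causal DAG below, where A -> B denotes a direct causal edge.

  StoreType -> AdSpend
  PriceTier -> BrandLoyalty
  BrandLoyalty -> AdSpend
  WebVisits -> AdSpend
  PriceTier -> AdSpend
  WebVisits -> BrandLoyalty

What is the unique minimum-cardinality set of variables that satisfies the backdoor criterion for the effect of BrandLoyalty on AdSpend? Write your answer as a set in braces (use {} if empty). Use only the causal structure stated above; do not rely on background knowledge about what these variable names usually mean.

Variables eligible for adjustment (non-descendants of BrandLoyalty, excluding BrandLoyalty and AdSpend): {PriceTier, StoreType, WebVisits}.
Backdoor paths from BrandLoyalty to AdSpend:
  P1: BrandLoyalty <- WebVisits -> AdSpend
  P2: BrandLoyalty <- PriceTier -> AdSpend
The empty set is not sufficient: P1 (BrandLoyalty <- WebVisits -> AdSpend) has no collider blocking it and no conditioned non-collider, so it is open.
Try {PriceTier, WebVisits}:
  P1: blocked at fork node WebVisits ∈ conditioning set.
  P2: blocked at fork node PriceTier ∈ conditioning set.
{PriceTier, WebVisits} contains no descendant of BrandLoyalty and blocks every backdoor path.
Every element of {PriceTier, WebVisits} is needed (dropping PriceTier leaves P2 open; dropping WebVisits leaves P1 open), so no proper subset is valid.
Among all size-2 subsets of the eligible variables, only {PriceTier, WebVisits} blocks every backdoor path, so it is the unique smallest valid adjustment set.

{PriceTier, WebVisits}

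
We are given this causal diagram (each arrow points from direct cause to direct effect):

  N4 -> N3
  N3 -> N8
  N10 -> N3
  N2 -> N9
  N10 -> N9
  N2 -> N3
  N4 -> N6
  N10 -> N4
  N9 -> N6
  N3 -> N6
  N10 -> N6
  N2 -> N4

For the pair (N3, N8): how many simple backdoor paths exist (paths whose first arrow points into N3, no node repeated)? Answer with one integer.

A backdoor path from N3 to N8 is any simple undirected path whose first edge points into N3 (i.e. leaves N3 via a parent).
Parents of N3: {N10, N2, N4}.
No simple path from any parent of N3 reaches N8 without revisiting N3, so there are no backdoor paths.

0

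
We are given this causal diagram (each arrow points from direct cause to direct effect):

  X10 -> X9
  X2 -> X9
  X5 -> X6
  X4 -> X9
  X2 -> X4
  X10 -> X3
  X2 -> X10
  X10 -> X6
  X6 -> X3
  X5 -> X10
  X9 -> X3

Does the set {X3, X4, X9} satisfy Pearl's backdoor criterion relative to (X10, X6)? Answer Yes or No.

No

Backdoor paths from X10 to X6 (paths whose first edge points into X10):
  P1: X10 <- X5 -> X6
  P2: X10 <- X2 -> X4 -> X9 -> X3 <- X6
  P3: X10 <- X2 -> X9 -> X3 <- X6
Condition 1 (no descendant of X10 in the set): FAILS — X3 and X9 are descendants of X10.
Condition 2 (every backdoor path blocked by {X3, X4, X9}):
  P1: open — no interior node is in the conditioning set.
  P2: blocked at chain node X4 ∈ conditioning set.
  P3: blocked at chain node X9 ∈ conditioning set.
{X3, X4, X9} does not satisfy the backdoor criterion.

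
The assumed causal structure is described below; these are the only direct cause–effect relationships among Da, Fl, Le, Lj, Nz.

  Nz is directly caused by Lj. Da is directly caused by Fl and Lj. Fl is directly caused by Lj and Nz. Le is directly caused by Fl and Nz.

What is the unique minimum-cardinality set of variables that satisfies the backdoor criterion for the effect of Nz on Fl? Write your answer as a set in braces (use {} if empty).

{Lj}

Variables eligible for adjustment (non-descendants of Nz, excluding Nz and Fl): {Lj}.
Backdoor paths from Nz to Fl:
  P1: Nz <- Lj -> Fl
  P2: Nz <- Lj -> Da <- Fl
The empty set is not sufficient: P1 (Nz <- Lj -> Fl) has no collider blocking it and no conditioned non-collider, so it is open.
Try {Lj}:
  P1: blocked at fork node Lj ∈ conditioning set.
  P2: blocked at fork node Lj ∈ conditioning set.
{Lj} contains no descendant of Nz and blocks every backdoor path.
{Lj} is the unique smallest valid adjustment set.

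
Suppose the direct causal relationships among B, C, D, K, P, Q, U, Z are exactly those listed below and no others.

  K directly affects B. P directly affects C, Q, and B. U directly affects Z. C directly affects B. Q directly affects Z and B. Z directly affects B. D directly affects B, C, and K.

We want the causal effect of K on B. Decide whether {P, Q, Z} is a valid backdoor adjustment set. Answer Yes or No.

No

Backdoor paths from K to B (paths whose first edge points into K):
  P1: K <- D -> C <- P -> Q -> Z -> B
  P2: K <- D -> C <- P -> Q -> B
  P3: K <- D -> C <- P -> B
  P4: K <- D -> C -> B
  P5: K <- D -> B
Condition 1 (no descendant of K in the set): holds — descendants of K are {B}; none are in {P, Q, Z}.
Condition 2 (every backdoor path blocked by {P, Q, Z}):
  P1: blocked at collider C (neither it nor any descendant is in the conditioning set).
  P2: blocked at collider C (neither it nor any descendant is in the conditioning set).
  P3: blocked at collider C (neither it nor any descendant is in the conditioning set).
  P4: open — no interior node is in the conditioning set.
  P5: open — no interior node is in the conditioning set.
{P, Q, Z} does not satisfy the backdoor criterion.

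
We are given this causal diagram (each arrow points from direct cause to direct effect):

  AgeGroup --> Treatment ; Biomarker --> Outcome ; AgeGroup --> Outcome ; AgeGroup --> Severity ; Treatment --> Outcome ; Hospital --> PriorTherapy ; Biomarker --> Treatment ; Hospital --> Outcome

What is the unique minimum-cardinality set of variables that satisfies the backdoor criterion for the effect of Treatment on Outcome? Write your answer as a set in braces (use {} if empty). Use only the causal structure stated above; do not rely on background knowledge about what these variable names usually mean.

{AgeGroup, Biomarker}

Variables eligible for adjustment (non-descendants of Treatment, excluding Treatment and Outcome): {AgeGroup, Biomarker, Hospital, PriorTherapy, Severity}.
Backdoor paths from Treatment to Outcome:
  P1: Treatment <- AgeGroup -> Outcome
  P2: Treatment <- Biomarker -> Outcome
The empty set is not sufficient: P1 (Treatment <- AgeGroup -> Outcome) has no collider blocking it and no conditioned non-collider, so it is open.
Try {AgeGroup, Biomarker}:
  P1: blocked at fork node AgeGroup ∈ conditioning set.
  P2: blocked at fork node Biomarker ∈ conditioning set.
{AgeGroup, Biomarker} contains no descendant of Treatment and blocks every backdoor path.
Every element of {AgeGroup, Biomarker} is needed (dropping AgeGroup leaves P1 open; dropping Biomarker leaves P2 open), so no proper subset is valid.
Among all size-2 subsets of the eligible variables, only {AgeGroup, Biomarker} blocks every backdoor path, so it is the unique smallest valid adjustment set.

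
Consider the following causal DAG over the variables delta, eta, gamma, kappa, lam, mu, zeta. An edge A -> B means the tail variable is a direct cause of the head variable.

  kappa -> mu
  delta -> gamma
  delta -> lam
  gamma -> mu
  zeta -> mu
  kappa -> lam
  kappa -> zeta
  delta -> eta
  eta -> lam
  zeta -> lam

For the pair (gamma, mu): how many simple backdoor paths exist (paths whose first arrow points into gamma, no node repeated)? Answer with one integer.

8

A backdoor path from gamma to mu is any simple undirected path whose first edge points into gamma (i.e. leaves gamma via a parent).
Parents of gamma: {delta}.
Enumerating:
  P1: gamma <- delta -> eta -> lam <- kappa -> zeta -> mu
  P2: gamma <- delta -> eta -> lam <- kappa -> mu
  P3: gamma <- delta -> eta -> lam <- zeta <- kappa -> mu
  P4: gamma <- delta -> eta -> lam <- zeta -> mu
  P5: gamma <- delta -> lam <- kappa -> zeta -> mu
  P6: gamma <- delta -> lam <- kappa -> mu
  P7: gamma <- delta -> lam <- zeta <- kappa -> mu
  P8: gamma <- delta -> lam <- zeta -> mu
That exhausts the simple backdoor paths. Count: 8.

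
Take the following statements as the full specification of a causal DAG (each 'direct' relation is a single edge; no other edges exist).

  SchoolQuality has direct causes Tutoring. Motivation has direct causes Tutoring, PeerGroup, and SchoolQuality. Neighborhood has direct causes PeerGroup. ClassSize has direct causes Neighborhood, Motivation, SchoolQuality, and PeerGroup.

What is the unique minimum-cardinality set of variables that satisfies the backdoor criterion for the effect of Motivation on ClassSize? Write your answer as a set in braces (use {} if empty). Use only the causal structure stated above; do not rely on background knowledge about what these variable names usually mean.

Variables eligible for adjustment (non-descendants of Motivation, excluding Motivation and ClassSize): {Neighborhood, PeerGroup, SchoolQuality, Tutoring}.
Backdoor paths from Motivation to ClassSize:
  P1: Motivation <- Tutoring -> SchoolQuality -> ClassSize
  P2: Motivation <- PeerGroup -> Neighborhood -> ClassSize
  P3: Motivation <- PeerGroup -> ClassSize
  P4: Motivation <- SchoolQuality -> ClassSize
The empty set is not sufficient: P1 (Motivation <- Tutoring -> SchoolQuality -> ClassSize) has no collider blocking it and no conditioned non-collider, so it is open.
Try {PeerGroup, SchoolQuality}:
  P1: blocked at chain node SchoolQuality ∈ conditioning set.
  P2: blocked at fork node PeerGroup ∈ conditioning set.
  P3: blocked at fork node PeerGroup ∈ conditioning set.
  P4: blocked at fork node SchoolQuality ∈ conditioning set.
{PeerGroup, SchoolQuality} contains no descendant of Motivation and blocks every backdoor path.
Every element of {PeerGroup, SchoolQuality} is needed (dropping PeerGroup leaves P2 open; dropping SchoolQuality leaves P1 open), so no proper subset is valid.
Among all size-2 subsets of the eligible variables, only {PeerGroup, SchoolQuality} blocks every backdoor path, so it is the unique smallest valid adjustment set.

{PeerGroup, SchoolQuality}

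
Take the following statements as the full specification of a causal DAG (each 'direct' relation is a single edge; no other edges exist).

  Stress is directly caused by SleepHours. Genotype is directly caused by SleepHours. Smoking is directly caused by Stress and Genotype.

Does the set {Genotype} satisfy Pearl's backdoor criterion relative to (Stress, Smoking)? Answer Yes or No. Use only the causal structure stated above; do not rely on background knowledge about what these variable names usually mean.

Yes

Backdoor paths from Stress to Smoking (paths whose first edge points into Stress):
  P1: Stress <- SleepHours -> Genotype -> Smoking
Condition 1 (no descendant of Stress in the set): holds — descendants of Stress are {Smoking}; none are in {Genotype}.
Condition 2 (every backdoor path blocked by {Genotype}):
  P1: blocked at chain node Genotype ∈ conditioning set.
{Genotype} satisfies the backdoor criterion.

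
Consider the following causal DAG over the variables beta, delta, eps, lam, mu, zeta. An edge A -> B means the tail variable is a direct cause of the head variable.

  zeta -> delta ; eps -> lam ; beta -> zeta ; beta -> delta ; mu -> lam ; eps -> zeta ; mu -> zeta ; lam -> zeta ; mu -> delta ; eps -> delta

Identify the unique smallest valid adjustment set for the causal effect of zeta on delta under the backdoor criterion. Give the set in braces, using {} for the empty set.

Variables eligible for adjustment (non-descendants of zeta, excluding zeta and delta): {beta, eps, lam, mu}.
Backdoor paths from zeta to delta:
  P1: zeta <- eps -> lam <- mu -> delta
  P2: zeta <- eps -> delta
  P3: zeta <- mu -> lam <- eps -> delta
  P4: zeta <- mu -> delta
  P5: zeta <- beta -> delta
  P6: zeta <- lam <- eps -> delta
  P7: zeta <- lam <- mu -> delta
The empty set is not sufficient: P2 (zeta <- eps -> delta) has no collider blocking it and no conditioned non-collider, so it is open.
Try {beta, eps, mu}:
  P1: blocked at fork node eps ∈ conditioning set.
  P2: blocked at fork node eps ∈ conditioning set.
  P3: blocked at fork node mu ∈ conditioning set.
  P4: blocked at fork node mu ∈ conditioning set.
  P5: blocked at fork node beta ∈ conditioning set.
  P6: blocked at fork node eps ∈ conditioning set.
  P7: blocked at fork node mu ∈ conditioning set.
{beta, eps, mu} contains no descendant of zeta and blocks every backdoor path.
Every element of {beta, eps, mu} is needed (dropping beta leaves P5 open; dropping eps leaves P2 open; dropping mu leaves P4 open), so no proper subset is valid.
Among all size-3 subsets of the eligible variables, only {beta, eps, mu} blocks every backdoor path, so it is the unique smallest valid adjustment set.

{beta, eps, mu}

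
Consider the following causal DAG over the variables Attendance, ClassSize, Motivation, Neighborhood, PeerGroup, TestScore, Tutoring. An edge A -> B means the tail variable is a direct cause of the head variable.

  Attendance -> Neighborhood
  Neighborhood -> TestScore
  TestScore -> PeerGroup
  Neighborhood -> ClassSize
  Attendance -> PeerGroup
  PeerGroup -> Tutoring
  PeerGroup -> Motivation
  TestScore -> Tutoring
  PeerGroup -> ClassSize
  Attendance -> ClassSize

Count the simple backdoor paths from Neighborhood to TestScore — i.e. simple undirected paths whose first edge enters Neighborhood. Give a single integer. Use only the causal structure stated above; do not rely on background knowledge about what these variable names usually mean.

A backdoor path from Neighborhood to TestScore is any simple undirected path whose first edge points into Neighborhood (i.e. leaves Neighborhood via a parent).
Parents of Neighborhood: {Attendance}.
Enumerating:
  P1: Neighborhood <- Attendance -> PeerGroup <- TestScore
  P2: Neighborhood <- Attendance -> PeerGroup -> Tutoring <- TestScore
  P3: Neighborhood <- Attendance -> ClassSize <- PeerGroup <- TestScore
  P4: Neighborhood <- Attendance -> ClassSize <- PeerGroup -> Tutoring <- TestScore
That exhausts the simple backdoor paths. Count: 4.

4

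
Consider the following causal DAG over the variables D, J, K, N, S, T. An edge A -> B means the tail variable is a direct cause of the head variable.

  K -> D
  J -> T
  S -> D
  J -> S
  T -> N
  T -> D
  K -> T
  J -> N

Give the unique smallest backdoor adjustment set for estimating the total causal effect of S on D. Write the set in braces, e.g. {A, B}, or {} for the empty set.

{J}

Variables eligible for adjustment (non-descendants of S, excluding S and D): {J, K, N, T}.
Backdoor paths from S to D:
  P1: S <- J -> T <- K -> D
  P2: S <- J -> T -> D
  P3: S <- J -> N <- T <- K -> D
  P4: S <- J -> N <- T -> D
The empty set is not sufficient: P2 (S <- J -> T -> D) has no collider blocking it and no conditioned non-collider, so it is open.
Try {J}:
  P1: blocked at fork node J ∈ conditioning set.
  P2: blocked at fork node J ∈ conditioning set.
  P3: blocked at fork node J ∈ conditioning set.
  P4: blocked at fork node J ∈ conditioning set.
{J} contains no descendant of S and blocks every backdoor path.
No other singleton works — e.g. {K} leaves P2 open — so {J} is the unique smallest valid adjustment set.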